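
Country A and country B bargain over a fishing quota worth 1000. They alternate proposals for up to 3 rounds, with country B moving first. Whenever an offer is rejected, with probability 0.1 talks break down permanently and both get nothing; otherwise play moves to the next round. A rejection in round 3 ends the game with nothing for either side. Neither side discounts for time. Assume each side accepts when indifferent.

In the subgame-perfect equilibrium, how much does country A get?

90

Round 3 (country B proposes): country A will accept anything ≥ 0, so country B offers 0 and keeps 1000.
Round 2 (country A proposes): rejecting gives country B an expected 0.9 × 1000 = 900, so country A offers 900, keeping 100.
Round 1 (country B proposes): rejecting gives country A an expected 0.9 × 100 = 90, so country B offers 90, keeping 910.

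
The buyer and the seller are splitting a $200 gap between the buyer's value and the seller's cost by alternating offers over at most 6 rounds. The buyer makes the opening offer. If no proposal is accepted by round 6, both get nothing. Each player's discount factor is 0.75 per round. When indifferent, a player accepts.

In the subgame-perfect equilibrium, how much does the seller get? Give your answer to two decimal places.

106.05

Round 6 (the seller proposes): rejection yields 0 for the buyer; the seller offers 0 and keeps 200.
Round 5 (the buyer proposes): the seller can get 200 next round, worth 0.75 × 200 = 150 now; the buyer offers that and keeps 50.
Round 4 (the seller proposes): the buyer can get 50 next round, worth 0.75 × 50 = 37.5 now; the seller offers that and keeps 162.5.
Round 3 (the buyer proposes): the seller can get 162.5 next round, worth 0.75 × 162.5 = 121.875 now; the buyer offers that and keeps 78.125.
Round 2 (the seller proposes): the buyer can get 78.125 next round, worth 0.75 × 78.125 = 58.59375 now. The seller offers 58.59375 and keeps 200 − 58.59375 = 141.40625.
Round 1 (the buyer proposes): the seller can get 141.40625 next round, worth 0.75 × 141.40625 = 106.0546875 now; the buyer offers that and keeps 93.9453125.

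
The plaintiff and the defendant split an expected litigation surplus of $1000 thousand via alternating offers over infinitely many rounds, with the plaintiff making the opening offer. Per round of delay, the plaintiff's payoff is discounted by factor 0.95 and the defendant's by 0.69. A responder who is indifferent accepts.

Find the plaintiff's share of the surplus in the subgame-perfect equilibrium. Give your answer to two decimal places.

In a stationary SPE each proposer offers the other exactly their discounted continuation value.
If the plaintiff keeps x when proposing and the defendant keeps y when proposing, then x = 1000 − 0.69y and y = 1000 − 0.95x.
Solving: x = 1000(1 − 0.69) / (1 − 0.95·0.69) = 310 / 0.3445 ≈ 899.8549.
The defendant gets 1000 − 899.8549 ≈ 100.1451.

899.85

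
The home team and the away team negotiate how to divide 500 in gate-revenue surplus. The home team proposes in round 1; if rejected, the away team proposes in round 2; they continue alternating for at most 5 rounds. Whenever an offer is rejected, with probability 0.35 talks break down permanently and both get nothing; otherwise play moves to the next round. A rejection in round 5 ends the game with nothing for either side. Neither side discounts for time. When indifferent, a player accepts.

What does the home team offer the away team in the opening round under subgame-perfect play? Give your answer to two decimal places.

161.81

By backward induction:
Round 5 (the home team proposes): rejection yields 0 for the away team; the home team offers 0 and keeps 500.
Round 4 (the away team proposes): rejecting gives the home team an expected 0.65 × 500 = 325. The away team offers 325 and keeps 500 − 325 = 175.
Round 3 (the home team proposes): rejecting gives the away team an expected 0.65 × 175 = 113.75; the home team offers that and keeps 386.25.
Round 2 (the away team proposes): rejecting gives the home team an expected 0.65 × 386.25 = 251.0625, so the away team offers 251.0625, keeping 248.9375.
Round 1 (the home team proposes): rejecting gives the away team an expected 0.65 × 248.9375 = 161.809375; the home team offers that and keeps 338.190625.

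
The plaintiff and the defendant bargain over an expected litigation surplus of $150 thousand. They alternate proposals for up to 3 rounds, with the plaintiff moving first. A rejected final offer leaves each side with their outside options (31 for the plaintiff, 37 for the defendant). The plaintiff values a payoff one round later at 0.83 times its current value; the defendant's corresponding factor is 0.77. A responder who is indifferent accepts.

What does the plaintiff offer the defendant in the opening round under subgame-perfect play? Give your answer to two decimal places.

43.28

Round 3 (the plaintiff proposes): the defendant gets 37 if talks fail, so the plaintiff offers 37 and keeps 113.
Round 2 (the defendant proposes): the plaintiff can get 113 next round, worth 0.83 × 113 = 93.79 now; the defendant offers that and keeps 56.21.
Round 1 (the plaintiff proposes): the defendant can get 56.21 next round, worth 0.77 × 56.21 = 43.2817 now; the plaintiff offers that and keeps 106.7183.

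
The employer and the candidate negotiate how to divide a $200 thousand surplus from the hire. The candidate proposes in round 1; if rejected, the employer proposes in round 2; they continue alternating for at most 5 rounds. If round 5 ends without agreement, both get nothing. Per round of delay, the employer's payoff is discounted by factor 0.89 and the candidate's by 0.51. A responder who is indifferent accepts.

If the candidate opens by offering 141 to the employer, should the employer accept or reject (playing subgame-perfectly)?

Round 5 (the candidate proposes): rejection yields 0 for the employer; the candidate offers 0 and keeps 200.
Round 4 (the employer proposes): the candidate can get 200 next round, worth 0.51 × 200 = 102 now, so the employer offers 102, keeping 98.
Round 3 (the candidate proposes): the employer can get 98 next round, worth 0.89 × 98 = 87.22 now, so the candidate offers 87.22, keeping 112.78.
Round 2 (the employer proposes): the candidate can get 112.78 next round, worth 0.51 × 112.78 = 57.5178 now; the employer offers that and keeps 142.4822.
So by rejecting in round 1, the employer gets 142.4822 next round, worth 0.89 × 142.4822 = 126.809158 now.
Offer 141 ≥ 126.809158, so the employer accepts.

Accept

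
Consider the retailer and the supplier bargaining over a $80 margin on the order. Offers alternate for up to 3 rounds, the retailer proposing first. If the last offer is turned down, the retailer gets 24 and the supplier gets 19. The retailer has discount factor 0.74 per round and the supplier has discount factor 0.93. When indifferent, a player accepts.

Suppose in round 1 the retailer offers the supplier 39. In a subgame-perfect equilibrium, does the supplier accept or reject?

Accept

Round 3 (the retailer proposes): the supplier gets 19 if talks fail, so the retailer offers 19 and keeps 61.
Round 2 (the supplier proposes): the retailer can get 61 next round, worth 0.74 × 61 = 45.14 now, so the supplier offers 45.14, keeping 34.86.
So by rejecting in round 1, the supplier gets 34.86 next round, worth 0.93 × 34.86 = 32.4198 now.
Offer 39 ≥ 32.4198, so the supplier accepts.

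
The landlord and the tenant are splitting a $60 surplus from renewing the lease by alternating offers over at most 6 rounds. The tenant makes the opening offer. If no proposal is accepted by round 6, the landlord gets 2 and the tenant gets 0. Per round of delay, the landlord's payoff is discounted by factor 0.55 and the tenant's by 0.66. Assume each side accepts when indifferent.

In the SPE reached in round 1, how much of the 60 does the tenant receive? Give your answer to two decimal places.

40.36

By backward induction:
Round 6 (the landlord proposes): rejection yields 0 for the tenant; the landlord offers 0 and keeps 60.
Round 5 (the tenant proposes): the landlord can get 60 next round, worth 0.55 × 60 = 33 now; the tenant offers that and keeps 27.
Round 4 (the landlord proposes): the tenant can get 27 next round, worth 0.66 × 27 = 17.82 now. The landlord offers 17.82 and keeps 60 − 17.82 = 42.18.
Round 3 (the tenant proposes): the landlord can get 42.18 next round, worth 0.55 × 42.18 = 23.199 now. The tenant offers 23.199 and keeps 60 − 23.199 = 36.801.
Round 2 (the landlord proposes): the tenant can get 36.801 next round, worth 0.66 × 36.801 = 24.28866 now, so the landlord offers 24.28866, keeping 35.71134.
Round 1 (the tenant proposes): the landlord can get 35.71134 next round, worth 0.55 × 35.71134 = 19.641237 now. The tenant offers 19.641237 and keeps 60 − 19.641237 = 40.358763.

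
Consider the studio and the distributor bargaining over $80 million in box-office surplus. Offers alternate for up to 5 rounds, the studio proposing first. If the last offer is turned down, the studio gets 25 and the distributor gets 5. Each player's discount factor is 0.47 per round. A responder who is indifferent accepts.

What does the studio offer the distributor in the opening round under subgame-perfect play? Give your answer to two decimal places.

24.57

Round 5 (the studio proposes): the distributor gets 5 if talks fail, so the studio offers 5 and keeps 75.
Round 4 (the distributor proposes): the studio can get 75 next round, worth 0.47 × 75 = 35.25 now. The distributor offers 35.25 and keeps 80 − 35.25 = 44.75.
Round 3 (the studio proposes): the distributor can get 44.75 next round, worth 0.47 × 44.75 = 21.0325 now; the studio offers that and keeps 58.9675.
Round 2 (the distributor proposes): the studio can get 58.9675 next round, worth 0.47 × 58.9675 = 27.714725 now; the distributor offers that and keeps 52.285275.
Round 1 (the studio proposes): the distributor can get 52.285275 next round, worth 0.47 × 52.285275 = 24.57407925 now, so the studio offers 24.57407925, keeping 55.42592075.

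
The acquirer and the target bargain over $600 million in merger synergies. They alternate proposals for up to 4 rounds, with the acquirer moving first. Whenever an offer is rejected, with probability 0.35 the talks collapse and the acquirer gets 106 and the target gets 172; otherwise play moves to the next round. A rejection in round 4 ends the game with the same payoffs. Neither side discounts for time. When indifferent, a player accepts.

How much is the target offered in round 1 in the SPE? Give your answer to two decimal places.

Round 4 (the target proposes): the acquirer gets 106 if talks fail, so the target offers 106 and keeps 494.
Round 3 (the acquirer proposes): rejecting gives the target an expected 0.65 × 494 + 0.35 × 172 = 381.3; the acquirer offers that and keeps 218.7.
Round 2 (the target proposes): rejecting gives the acquirer an expected 0.65 × 218.7 + 0.35 × 106 = 179.255; the target offers that and keeps 420.745.
Round 1 (the acquirer proposes): rejecting gives the target an expected 0.65 × 420.745 + 0.35 × 172 = 333.68425, so the acquirer offers 333.68425, keeping 266.31575.

333.68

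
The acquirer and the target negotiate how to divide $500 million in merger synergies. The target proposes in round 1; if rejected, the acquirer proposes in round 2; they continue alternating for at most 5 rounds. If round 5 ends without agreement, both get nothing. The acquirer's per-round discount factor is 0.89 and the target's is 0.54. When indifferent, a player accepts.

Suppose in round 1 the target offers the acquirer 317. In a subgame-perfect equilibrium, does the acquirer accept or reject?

Round 5 (the target proposes): rejection yields 0 for the acquirer; the target offers 0 and keeps 500.
Round 4 (the acquirer proposes): the target can get 500 next round, worth 0.54 × 500 = 270 now, so the acquirer offers 270, keeping 230.
Round 3 (the target proposes): the acquirer can get 230 next round, worth 0.89 × 230 = 204.7 now, so the target offers 204.7, keeping 295.3.
Round 2 (the acquirer proposes): the target can get 295.3 next round, worth 0.54 × 295.3 = 159.462 now, so the acquirer offers 159.462, keeping 340.538.
So by rejecting in round 1, the acquirer gets 340.538 next round, worth 0.89 × 340.538 = 303.07882 now.
Offer 317 ≥ 303.07882, so the acquirer accepts.

Accept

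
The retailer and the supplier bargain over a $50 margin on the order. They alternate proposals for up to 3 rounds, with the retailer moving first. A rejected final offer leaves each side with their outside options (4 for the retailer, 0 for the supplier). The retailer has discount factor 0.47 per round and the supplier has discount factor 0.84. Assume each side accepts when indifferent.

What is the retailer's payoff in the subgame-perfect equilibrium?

Round 3 (the retailer proposes): rejection yields 0 for the supplier; the retailer offers 0 and keeps 50.
Round 2 (the supplier proposes): the retailer can get 50 next round, worth 0.47 × 50 = 23.5 now. The supplier offers 23.5 and keeps 50 − 23.5 = 26.5.
Round 1 (the retailer proposes): the supplier can get 26.5 next round, worth 0.84 × 26.5 = 22.26 now, so the retailer offers 22.26, keeping 27.74.

27.74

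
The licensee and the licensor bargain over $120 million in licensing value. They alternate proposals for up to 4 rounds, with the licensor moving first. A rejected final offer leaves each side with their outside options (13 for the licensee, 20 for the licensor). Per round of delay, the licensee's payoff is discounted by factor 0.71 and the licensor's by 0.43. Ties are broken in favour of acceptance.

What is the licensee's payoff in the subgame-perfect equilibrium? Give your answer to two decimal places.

70.24

Round 4 (the licensee proposes): the licensor gets 20 if talks fail, so the licensee offers 20 and keeps 100.
Round 3 (the licensor proposes): the licensee can get 100 next round, worth 0.71 × 100 = 71 now. The licensor offers 71 and keeps 120 − 71 = 49.
Round 2 (the licensee proposes): the licensor can get 49 next round, worth 0.43 × 49 = 21.07 now. The licensee offers 21.07 and keeps 120 − 21.07 = 98.93.
Round 1 (the licensor proposes): the licensee can get 98.93 next round, worth 0.71 × 98.93 = 70.2403 now; the licensor offers that and keeps 49.7597.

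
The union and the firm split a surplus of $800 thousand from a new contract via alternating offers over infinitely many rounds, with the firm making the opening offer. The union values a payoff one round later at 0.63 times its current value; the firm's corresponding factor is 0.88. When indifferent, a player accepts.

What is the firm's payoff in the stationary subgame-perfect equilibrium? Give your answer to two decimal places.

In a stationary SPE each proposer offers the other exactly their discounted continuation value.
If the firm keeps x when proposing and the union keeps y when proposing, then x = 800 − 0.63y and y = 800 − 0.88x.
Solving: x = 800(1 − 0.63) / (1 − 0.88·0.63) = 296 / 0.4456 ≈ 664.2729.
The union gets 800 − 664.2729 ≈ 135.7271.

664.27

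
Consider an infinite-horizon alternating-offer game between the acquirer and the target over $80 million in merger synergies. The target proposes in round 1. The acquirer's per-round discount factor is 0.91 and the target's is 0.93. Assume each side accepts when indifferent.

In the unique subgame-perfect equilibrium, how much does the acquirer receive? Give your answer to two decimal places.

In a stationary SPE each proposer offers the other exactly their discounted continuation value.
If the target keeps x when proposing and the acquirer keeps y when proposing, then x = 80 − 0.91y and y = 80 − 0.93x.
Solving: x = 80(1 − 0.91) / (1 − 0.93·0.91) = 7.2 / 0.1537 ≈ 46.8445.
The acquirer gets 80 − 46.8445 ≈ 33.1555.

33.16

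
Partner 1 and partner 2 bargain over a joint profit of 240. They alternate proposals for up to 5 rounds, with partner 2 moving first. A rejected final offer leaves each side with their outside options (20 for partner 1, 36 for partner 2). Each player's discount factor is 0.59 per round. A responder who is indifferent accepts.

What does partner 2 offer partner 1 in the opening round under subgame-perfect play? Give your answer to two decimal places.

Round 5 (partner 2 proposes): partner 1 gets 20 if talks fail, so partner 2 offers 20 and keeps 220.
Round 4 (partner 1 proposes): partner 2 can get 220 next round, worth 0.59 × 220 = 129.8 now. Partner 1 offers 129.8 and keeps 240 − 129.8 = 110.2.
Round 3 (partner 2 proposes): partner 1 can get 110.2 next round, worth 0.59 × 110.2 = 65.018 now; partner 2 offers that and keeps 174.982.
Round 2 (partner 1 proposes): partner 2 can get 174.982 next round, worth 0.59 × 174.982 = 103.23938 now, so partner 1 offers 103.23938, keeping 136.76062.
Round 1 (partner 2 proposes): partner 1 can get 136.76062 next round, worth 0.59 × 136.76062 = 80.6887658 now, so partner 2 offers 80.6887658, keeping 159.3112342.

80.69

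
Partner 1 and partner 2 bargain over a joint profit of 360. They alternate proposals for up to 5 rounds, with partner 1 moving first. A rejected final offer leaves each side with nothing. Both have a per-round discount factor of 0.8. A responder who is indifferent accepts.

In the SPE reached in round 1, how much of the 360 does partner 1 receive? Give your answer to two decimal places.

265.54

Round 5 (partner 1 proposes): partner 2 will accept anything ≥ 0, so partner 1 offers 0 and keeps 360.
Round 4 (partner 2 proposes): partner 1 can get 360 next round, worth 0.8 × 360 = 288 now, so partner 2 offers 288, keeping 72.
Round 3 (partner 1 proposes): partner 2 can get 72 next round, worth 0.8 × 72 = 57.6 now; partner 1 offers that and keeps 302.4.
Round 2 (partner 2 proposes): partner 1 can get 302.4 next round, worth 0.8 × 302.4 = 241.92 now, so partner 2 offers 241.92, keeping 118.08.
Round 1 (partner 1 proposes): partner 2 can get 118.08 next round, worth 0.8 × 118.08 = 94.464 now, so partner 1 offers 94.464, keeping 265.536.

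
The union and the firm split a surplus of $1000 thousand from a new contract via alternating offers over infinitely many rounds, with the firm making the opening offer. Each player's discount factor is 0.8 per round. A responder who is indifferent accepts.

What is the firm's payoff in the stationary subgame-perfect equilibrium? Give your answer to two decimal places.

When the firm proposes, the union accepts any offer worth at least 0.8 times what the union would get by proposing next round; and vice versa.
This gives x = 1000 − 0.8y and y = 1000 − 0.8x, where x and y are each side's share when it proposes.
Hence (1 − 0.8·0.8)x = 1000(1 − 0.8), i.e. 0.36·x = 200.
x ≈ 555.5556; the union's share is 1000 − x ≈ 444.4444.

555.56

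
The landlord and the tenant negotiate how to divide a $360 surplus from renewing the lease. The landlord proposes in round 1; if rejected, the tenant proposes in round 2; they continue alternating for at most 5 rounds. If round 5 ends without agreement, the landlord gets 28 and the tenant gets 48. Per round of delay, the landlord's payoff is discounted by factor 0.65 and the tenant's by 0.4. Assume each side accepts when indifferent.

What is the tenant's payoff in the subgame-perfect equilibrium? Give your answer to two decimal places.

66.75

Round 5 (the landlord proposes): the tenant gets 48 if talks fail, so the landlord offers 48 and keeps 312.
Round 4 (the tenant proposes): the landlord can get 312 next round, worth 0.65 × 312 = 202.8 now. The tenant offers 202.8 and keeps 360 − 202.8 = 157.2.
Round 3 (the landlord proposes): the tenant can get 157.2 next round, worth 0.4 × 157.2 = 62.88 now; the landlord offers that and keeps 297.12.
Round 2 (the tenant proposes): the landlord can get 297.12 next round, worth 0.65 × 297.12 = 193.128 now. The tenant offers 193.128 and keeps 360 − 193.128 = 166.872.
Round 1 (the landlord proposes): the tenant can get 166.872 next round, worth 0.4 × 166.872 = 66.7488 now; the landlord offers that and keeps 293.2512.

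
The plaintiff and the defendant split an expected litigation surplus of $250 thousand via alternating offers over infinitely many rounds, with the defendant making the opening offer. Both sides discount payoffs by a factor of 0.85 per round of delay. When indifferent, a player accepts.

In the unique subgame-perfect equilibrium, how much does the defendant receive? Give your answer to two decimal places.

Let x be the defendant's share when the defendant proposes and y be the plaintiff's share when the plaintiff proposes.
The plaintiff accepts iff offered ≥ 0.85·y, so x = 250 − 0.85y. Symmetrically y = 250 − 0.85x.
Substituting: x = 250 − 0.85(250 − 0.85x), giving x(1 − 0.85·0.85) = 250(1 − 0.85).
So x = 250 × 0.15 / 0.2775 ≈ 135.1351, and the plaintiff receives 250 − x ≈ 114.8649.

135.14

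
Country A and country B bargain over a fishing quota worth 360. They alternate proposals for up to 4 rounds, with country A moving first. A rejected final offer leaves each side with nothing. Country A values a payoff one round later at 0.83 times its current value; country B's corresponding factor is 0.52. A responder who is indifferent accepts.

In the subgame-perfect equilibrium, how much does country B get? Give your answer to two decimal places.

112.62

Round 4 (country B proposes): country A will accept anything ≥ 0, so country B offers 0 and keeps 360.
Round 3 (country A proposes): country B can get 360 next round, worth 0.52 × 360 = 187.2 now; country A offers that and keeps 172.8.
Round 2 (country B proposes): country A can get 172.8 next round, worth 0.83 × 172.8 = 143.424 now; country B offers that and keeps 216.576.
Round 1 (country A proposes): country B can get 216.576 next round, worth 0.52 × 216.576 = 112.61952 now. Country A offers 112.61952 and keeps 360 − 112.61952 = 247.38048.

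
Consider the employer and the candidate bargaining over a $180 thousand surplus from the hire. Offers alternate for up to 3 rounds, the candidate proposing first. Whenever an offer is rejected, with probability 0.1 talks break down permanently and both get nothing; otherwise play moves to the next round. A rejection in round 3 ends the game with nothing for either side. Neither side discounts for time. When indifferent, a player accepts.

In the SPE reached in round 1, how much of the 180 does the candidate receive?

Round 3 (the candidate proposes): the employer will accept anything ≥ 0, so the candidate offers 0 and keeps 180.
Round 2 (the employer proposes): rejecting gives the candidate an expected 0.9 × 180 = 162. The employer offers 162 and keeps 180 − 162 = 18.
Round 1 (the candidate proposes): rejecting gives the employer an expected 0.9 × 18 = 16.2; the candidate offers that and keeps 163.8.

163.8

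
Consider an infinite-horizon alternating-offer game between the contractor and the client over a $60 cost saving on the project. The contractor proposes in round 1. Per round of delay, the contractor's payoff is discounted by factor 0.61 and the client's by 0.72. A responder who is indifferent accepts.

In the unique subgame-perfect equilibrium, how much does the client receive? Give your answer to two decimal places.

30.04

Let x be the contractor's share when the contractor proposes and y be the client's share when the client proposes.
The client accepts iff offered ≥ 0.72·y, so x = 60 − 0.72y. Symmetrically y = 60 − 0.61x.
Substituting: x = 60 − 0.72(60 − 0.61x), giving x(1 − 0.61·0.72) = 60(1 − 0.72).
So x = 60 × 0.28 / 0.5608 ≈ 29.9572, and the client receives 60 − x ≈ 30.0428.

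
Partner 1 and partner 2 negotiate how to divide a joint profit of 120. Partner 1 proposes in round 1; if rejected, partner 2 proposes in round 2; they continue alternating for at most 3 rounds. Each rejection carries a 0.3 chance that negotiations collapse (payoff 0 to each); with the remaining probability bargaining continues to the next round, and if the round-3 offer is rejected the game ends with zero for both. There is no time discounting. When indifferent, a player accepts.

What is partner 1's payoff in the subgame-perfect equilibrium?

94.8

Round 3 (partner 1 proposes): partner 2 will accept anything ≥ 0, so partner 1 offers 0 and keeps 120.
Round 2 (partner 2 proposes): rejecting gives partner 1 an expected 0.7 × 120 = 84; partner 2 offers that and keeps 36.
Round 1 (partner 1 proposes): rejecting gives partner 2 an expected 0.7 × 36 = 25.2, so partner 1 offers 25.2, keeping 94.8.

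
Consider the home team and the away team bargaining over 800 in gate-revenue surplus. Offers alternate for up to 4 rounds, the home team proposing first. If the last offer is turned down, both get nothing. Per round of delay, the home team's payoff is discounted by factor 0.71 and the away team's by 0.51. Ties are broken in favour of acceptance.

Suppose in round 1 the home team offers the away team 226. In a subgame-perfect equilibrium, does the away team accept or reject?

Round 4 (the away team proposes): rejection yields 0 for the home team; the away team offers 0 and keeps 800.
Round 3 (the home team proposes): the away team can get 800 next round, worth 0.51 × 800 = 408 now. The home team offers 408 and keeps 800 − 408 = 392.
Round 2 (the away team proposes): the home team can get 392 next round, worth 0.71 × 392 = 278.32 now; the away team offers that and keeps 521.68.
So by rejecting in round 1, the away team gets 521.68 next round, worth 0.51 × 521.68 = 266.0568 now.
Offer 226 < 266.0568, so the away team rejects.

Reject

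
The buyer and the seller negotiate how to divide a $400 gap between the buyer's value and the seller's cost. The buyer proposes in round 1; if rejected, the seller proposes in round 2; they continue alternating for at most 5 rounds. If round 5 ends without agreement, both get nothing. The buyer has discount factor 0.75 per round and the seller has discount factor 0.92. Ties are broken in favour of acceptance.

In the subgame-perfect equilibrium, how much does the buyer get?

By backward induction:
Round 5 (the buyer proposes): rejection yields 0 for the seller; the buyer offers 0 and keeps 400.
Round 4 (the seller proposes): the buyer can get 400 next round, worth 0.75 × 400 = 300 now. The seller offers 300 and keeps 400 − 300 = 100.
Round 3 (the buyer proposes): the seller can get 100 next round, worth 0.92 × 100 = 92 now; the buyer offers that and keeps 308.
Round 2 (the seller proposes): the buyer can get 308 next round, worth 0.75 × 308 = 231 now; the seller offers that and keeps 169.
Round 1 (the buyer proposes): the seller can get 169 next round, worth 0.92 × 169 = 155.48 now; the buyer offers that and keeps 244.52.

244.52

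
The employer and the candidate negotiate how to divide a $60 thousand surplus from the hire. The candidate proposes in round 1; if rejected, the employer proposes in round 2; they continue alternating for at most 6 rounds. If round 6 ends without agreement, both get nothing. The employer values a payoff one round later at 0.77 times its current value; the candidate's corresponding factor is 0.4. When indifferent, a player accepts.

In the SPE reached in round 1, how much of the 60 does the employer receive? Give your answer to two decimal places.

Round 6 (the employer proposes): rejection yields 0 for the candidate; the employer offers 0 and keeps 60.
Round 5 (the candidate proposes): the employer can get 60 next round, worth 0.77 × 60 = 46.2 now. The candidate offers 46.2 and keeps 60 − 46.2 = 13.8.
Round 4 (the employer proposes): the candidate can get 13.8 next round, worth 0.4 × 13.8 = 5.52 now; the employer offers that and keeps 54.48.
Round 3 (the candidate proposes): the employer can get 54.48 next round, worth 0.77 × 54.48 = 41.9496 now; the candidate offers that and keeps 18.0504.
Round 2 (the employer proposes): the candidate can get 18.0504 next round, worth 0.4 × 18.0504 = 7.22016 now; the employer offers that and keeps 52.77984.
Round 1 (the candidate proposes): the employer can get 52.77984 next round, worth 0.77 × 52.77984 = 40.6404768 now. The candidate offers 40.6404768 and keeps 60 − 40.6404768 = 19.3595232.

40.64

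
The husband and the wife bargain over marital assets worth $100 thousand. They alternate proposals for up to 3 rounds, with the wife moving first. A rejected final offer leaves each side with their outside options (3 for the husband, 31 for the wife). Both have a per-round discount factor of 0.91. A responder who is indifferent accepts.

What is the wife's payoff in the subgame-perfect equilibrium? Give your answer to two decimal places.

89.33

Solve by backward induction from round 3.
Round 3 (the wife proposes): the husband gets 3 if talks fail, so the wife offers 3 and keeps 97.
Round 2 (the husband proposes): the wife can get 97 next round, worth 0.91 × 97 = 88.27 now; the husband offers that and keeps 11.73.
Round 1 (the wife proposes): the husband can get 11.73 next round, worth 0.91 × 11.73 = 10.6743 now. The wife offers 10.6743 and keeps 100 − 10.6743 = 89.3257.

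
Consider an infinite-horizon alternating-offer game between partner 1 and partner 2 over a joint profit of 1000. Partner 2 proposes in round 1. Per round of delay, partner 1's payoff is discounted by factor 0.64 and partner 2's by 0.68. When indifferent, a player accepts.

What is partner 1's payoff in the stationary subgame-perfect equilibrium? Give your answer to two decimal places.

In a stationary SPE each proposer offers the other exactly their discounted continuation value.
If partner 2 keeps x when proposing and partner 1 keeps y when proposing, then x = 1000 − 0.64y and y = 1000 − 0.68x.
Solving: x = 1000(1 − 0.64) / (1 − 0.68·0.64) = 360 / 0.5648 ≈ 637.3938.
Partner 1 gets 1000 − 637.3938 ≈ 362.6062.

362.61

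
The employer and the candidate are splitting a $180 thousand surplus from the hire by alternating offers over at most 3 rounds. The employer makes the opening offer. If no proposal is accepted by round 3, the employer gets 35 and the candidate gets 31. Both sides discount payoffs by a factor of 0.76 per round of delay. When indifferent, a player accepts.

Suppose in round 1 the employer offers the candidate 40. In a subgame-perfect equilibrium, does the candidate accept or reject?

Reject

Work out the candidate's continuation value if the offer is rejected.
Round 3 (the employer proposes): the candidate gets 31 if talks fail, so the employer offers 31 and keeps 149.
Round 2 (the candidate proposes): the employer can get 149 next round, worth 0.76 × 149 = 113.24 now; the candidate offers that and keeps 66.76.
So by rejecting in round 1, the candidate gets 66.76 next round, worth 0.76 × 66.76 = 50.7376 now.
Offer 40 < 50.7376, so the candidate rejects.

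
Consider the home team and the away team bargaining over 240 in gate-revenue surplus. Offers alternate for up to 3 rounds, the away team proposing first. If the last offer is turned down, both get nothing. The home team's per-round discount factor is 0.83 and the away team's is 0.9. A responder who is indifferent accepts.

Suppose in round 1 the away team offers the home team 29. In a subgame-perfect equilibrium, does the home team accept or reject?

Work out the home team's continuation value if the offer is rejected.
Round 3 (the away team proposes): rejection yields 0 for the home team; the away team offers 0 and keeps 240.
Round 2 (the home team proposes): the away team can get 240 next round, worth 0.9 × 240 = 216 now; the home team offers that and keeps 24.
So by rejecting in round 1, the home team gets 24 next round, worth 0.83 × 24 = 19.92 now.
Offer 29 ≥ 19.92, so the home team accepts.

Accept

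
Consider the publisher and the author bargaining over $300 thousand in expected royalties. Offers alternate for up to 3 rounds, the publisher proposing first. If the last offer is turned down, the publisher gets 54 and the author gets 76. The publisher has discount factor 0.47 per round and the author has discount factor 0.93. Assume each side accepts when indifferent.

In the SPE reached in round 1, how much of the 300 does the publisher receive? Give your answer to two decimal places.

Round 3 (the publisher proposes): the author gets 76 if talks fail, so the publisher offers 76 and keeps 224.
Round 2 (the author proposes): the publisher can get 224 next round, worth 0.47 × 224 = 105.28 now. The author offers 105.28 and keeps 300 − 105.28 = 194.72.
Round 1 (the publisher proposes): the author can get 194.72 next round, worth 0.93 × 194.72 = 181.0896 now. The publisher offers 181.0896 and keeps 300 − 181.0896 = 118.9104.

118.91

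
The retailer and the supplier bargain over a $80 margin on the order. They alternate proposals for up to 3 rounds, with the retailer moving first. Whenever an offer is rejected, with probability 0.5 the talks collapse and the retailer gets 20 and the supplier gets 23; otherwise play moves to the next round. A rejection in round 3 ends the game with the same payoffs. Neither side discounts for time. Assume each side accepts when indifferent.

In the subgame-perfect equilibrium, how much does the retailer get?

Round 3 (the retailer proposes): the supplier gets 23 if talks fail, so the retailer offers 23 and keeps 57.
Round 2 (the supplier proposes): rejecting gives the retailer an expected 0.5 × 57 + 0.5 × 20 = 38.5. The supplier offers 38.5 and keeps 80 − 38.5 = 41.5.
Round 1 (the retailer proposes): rejecting gives the supplier an expected 0.5 × 41.5 + 0.5 × 23 = 32.25; the retailer offers that and keeps 47.75.

47.75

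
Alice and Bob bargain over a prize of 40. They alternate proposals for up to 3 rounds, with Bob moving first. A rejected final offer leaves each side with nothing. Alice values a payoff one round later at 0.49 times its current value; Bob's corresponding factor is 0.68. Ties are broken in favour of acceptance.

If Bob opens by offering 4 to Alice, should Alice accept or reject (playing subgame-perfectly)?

Reject

Round 3 (Bob proposes): Alice will accept anything ≥ 0, so Bob offers 0 and keeps 40.
Round 2 (Alice proposes): Bob can get 40 next round, worth 0.68 × 40 = 27.2 now. Alice offers 27.2 and keeps 40 − 27.2 = 12.8.
So by rejecting in round 1, Alice gets 12.8 next round, worth 0.49 × 12.8 = 6.272 now.
Offer 4 < 6.272, so Alice rejects.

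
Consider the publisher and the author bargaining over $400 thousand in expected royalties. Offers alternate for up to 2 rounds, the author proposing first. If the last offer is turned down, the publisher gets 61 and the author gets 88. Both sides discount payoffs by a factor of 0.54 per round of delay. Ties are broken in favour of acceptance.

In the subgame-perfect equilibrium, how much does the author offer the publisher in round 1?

168.48

Round 2 (the publisher proposes): the author gets 88 if talks fail, so the publisher offers 88 and keeps 312.
Round 1 (the author proposes): the publisher can get 312 next round, worth 0.54 × 312 = 168.48 now. The author offers 168.48 and keeps 400 − 168.48 = 231.52.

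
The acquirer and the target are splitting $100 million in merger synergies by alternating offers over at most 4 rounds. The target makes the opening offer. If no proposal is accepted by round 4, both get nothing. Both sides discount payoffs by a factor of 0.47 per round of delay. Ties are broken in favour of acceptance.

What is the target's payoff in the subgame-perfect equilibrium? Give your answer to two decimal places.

Round 4 (the acquirer proposes): rejection yields 0 for the target; the acquirer offers 0 and keeps 100.
Round 3 (the target proposes): the acquirer can get 100 next round, worth 0.47 × 100 = 47 now, so the target offers 47, keeping 53.
Round 2 (the acquirer proposes): the target can get 53 next round, worth 0.47 × 53 = 24.91 now, so the acquirer offers 24.91, keeping 75.09.
Round 1 (the target proposes): the acquirer can get 75.09 next round, worth 0.47 × 75.09 = 35.2923 now, so the target offers 35.2923, keeping 64.7077.

64.71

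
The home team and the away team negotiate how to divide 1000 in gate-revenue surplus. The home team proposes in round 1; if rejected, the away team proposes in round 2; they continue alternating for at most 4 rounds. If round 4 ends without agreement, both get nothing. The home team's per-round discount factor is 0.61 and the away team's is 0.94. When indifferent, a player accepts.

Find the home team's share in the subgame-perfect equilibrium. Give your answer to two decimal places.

94.40

Round 4 (the away team proposes): rejection yields 0 for the home team; the away team offers 0 and keeps 1000.
Round 3 (the home team proposes): the away team can get 1000 next round, worth 0.94 × 1000 = 940 now, so the home team offers 940, keeping 60.
Round 2 (the away team proposes): the home team can get 60 next round, worth 0.61 × 60 = 36.6 now, so the away team offers 36.6, keeping 963.4.
Round 1 (the home team proposes): the away team can get 963.4 next round, worth 0.94 × 963.4 = 905.596 now, so the home team offers 905.596, keeping 94.404.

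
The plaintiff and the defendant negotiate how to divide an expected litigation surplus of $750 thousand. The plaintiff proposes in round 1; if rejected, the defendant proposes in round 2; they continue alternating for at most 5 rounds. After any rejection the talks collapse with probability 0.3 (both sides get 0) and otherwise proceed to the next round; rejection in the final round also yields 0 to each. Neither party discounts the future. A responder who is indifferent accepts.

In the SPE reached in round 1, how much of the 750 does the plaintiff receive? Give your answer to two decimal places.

Round 5 (the plaintiff proposes): rejection yields 0 for the defendant; the plaintiff offers 0 and keeps 750.
Round 4 (the defendant proposes): rejecting gives the plaintiff an expected 0.7 × 750 = 525. The defendant offers 525 and keeps 750 − 525 = 225.
Round 3 (the plaintiff proposes): rejecting gives the defendant an expected 0.7 × 225 = 157.5, so the plaintiff offers 157.5, keeping 592.5.
Round 2 (the defendant proposes): rejecting gives the plaintiff an expected 0.7 × 592.5 = 414.75. The defendant offers 414.75 and keeps 750 − 414.75 = 335.25.
Round 1 (the plaintiff proposes): rejecting gives the defendant an expected 0.7 × 335.25 = 234.675; the plaintiff offers that and keeps 515.325.

515.33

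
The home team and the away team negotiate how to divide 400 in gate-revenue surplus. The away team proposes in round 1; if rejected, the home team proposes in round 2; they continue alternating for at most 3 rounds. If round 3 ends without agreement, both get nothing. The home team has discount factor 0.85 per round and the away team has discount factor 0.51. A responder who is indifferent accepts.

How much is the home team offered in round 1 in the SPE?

166.6

Solve by backward induction from round 3.
Round 3 (the away team proposes): the home team will accept anything ≥ 0, so the away team offers 0 and keeps 400.
Round 2 (the home team proposes): the away team can get 400 next round, worth 0.51 × 400 = 204 now; the home team offers that and keeps 196.
Round 1 (the away team proposes): the home team can get 196 next round, worth 0.85 × 196 = 166.6 now, so the away team offers 166.6, keeping 233.4.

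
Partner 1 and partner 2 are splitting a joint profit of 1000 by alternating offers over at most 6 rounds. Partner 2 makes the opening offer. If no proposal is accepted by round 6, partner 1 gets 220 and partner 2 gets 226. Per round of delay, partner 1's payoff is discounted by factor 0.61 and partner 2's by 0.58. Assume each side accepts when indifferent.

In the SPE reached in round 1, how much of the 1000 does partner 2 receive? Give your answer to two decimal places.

Work backward from the last round.
Round 6 (partner 1 proposes): partner 2 gets 226 if talks fail, so partner 1 offers 226 and keeps 774.
Round 5 (partner 2 proposes): partner 1 can get 774 next round, worth 0.61 × 774 = 472.14 now. Partner 2 offers 472.14 and keeps 1000 − 472.14 = 527.86.
Round 4 (partner 1 proposes): partner 2 can get 527.86 next round, worth 0.58 × 527.86 = 306.1588 now, so partner 1 offers 306.1588, keeping 693.8412.
Round 3 (partner 2 proposes): partner 1 can get 693.8412 next round, worth 0.61 × 693.8412 = 423.243132 now; partner 2 offers that and keeps 576.756868.
Round 2 (partner 1 proposes): partner 2 can get 576.756868 next round, worth 0.58 × 576.756868 = 334.51898344 now. Partner 1 offers 334.51898344 and keeps 1000 − 334.51898344 = 665.48101656.
Round 1 (partner 2 proposes): partner 1 can get 665.48101656 next round, worth 0.61 × 665.48101656 = 405.9434201016 now; partner 2 offers that and keeps 594.0565798984.

594.06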